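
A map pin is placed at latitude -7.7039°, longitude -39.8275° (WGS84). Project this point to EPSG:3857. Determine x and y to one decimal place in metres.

Web Mercator is spherical with R = a = 6378137 m.
x = R·λ = 6378137 × -0.695121008 = -4433577.020 m.
y = R·ln tan(π/4 + φ/2) = 6378137 × -0.134865408 = -860190.0501 m.

x -4433577.0 m, y -860190.1 m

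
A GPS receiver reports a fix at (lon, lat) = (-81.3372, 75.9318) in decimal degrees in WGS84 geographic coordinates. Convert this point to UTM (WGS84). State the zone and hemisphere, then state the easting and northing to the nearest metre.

Longitude -81.3372° lies in the 6° band [-84°, -78°), giving zone 17; latitude is north of the equator, so 17N.
Zone 17 central meridian λ₀ = 6×17 − 183 = -81°; Δλ = -0.3372°.
Transverse Mercator on WGS84 with k₀ = 0.9996 gives E = 490850.482 m, N = 8427601.527 m.

Zone 17N: E 490850 m, N 8427602 m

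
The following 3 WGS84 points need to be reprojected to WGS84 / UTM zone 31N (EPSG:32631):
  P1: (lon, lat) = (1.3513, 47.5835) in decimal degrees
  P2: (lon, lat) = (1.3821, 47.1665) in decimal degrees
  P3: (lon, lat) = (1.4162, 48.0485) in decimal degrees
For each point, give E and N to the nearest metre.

P1: E 376029 m, N 5271327 m; P2: E 377382 m, N 5224937 m; P3: E 381968 m, N 5322904 m

UTM zone 31N: λ₀ = 3°, k₀ = 0.9996.
P1 (47.5835°, 1.3513°) → (376029.276, 5271326.636) m.
P2 (47.1665°, 1.3821°) → (377382.063, 5224936.647) m.
P3 (48.0485°, 1.4162°) → (381967.998, 5322904.222) m.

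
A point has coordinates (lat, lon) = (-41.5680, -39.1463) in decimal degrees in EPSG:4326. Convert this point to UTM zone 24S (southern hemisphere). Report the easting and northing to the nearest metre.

Zone 24 central meridian λ₀ = 6×24 − 183 = -39°; Δλ = -0.1463°.
Transverse Mercator on WGS84 with k₀ = 0.9996 gives E = 487802.177 m, N = 5398176.097 m.

E 487802 m, N 5398176 m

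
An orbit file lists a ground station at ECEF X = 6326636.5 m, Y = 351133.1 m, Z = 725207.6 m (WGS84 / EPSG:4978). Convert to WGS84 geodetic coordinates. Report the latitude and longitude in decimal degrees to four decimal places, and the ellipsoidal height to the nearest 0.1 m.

λ = atan2(Y, X) = 3.17669991°; p = √(X²+Y²) = 6336373.1 m.
Bowring's method on WGS84 (a = 6378137 m, b = 6356752.314 m) gives φ = 6.57280013°, h = -120.501 m.

lat 6.5728°, lon 3.1767°, h -120.5 m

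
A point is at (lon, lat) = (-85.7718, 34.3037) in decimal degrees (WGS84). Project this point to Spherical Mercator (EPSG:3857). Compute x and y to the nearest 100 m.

x -9548100 m, y 4069700 m

Web Mercator is spherical with R = a = 6378137 m.
x = R·λ = 6378137 × -1.497000315 = -9548073.100 m.
y = R·ln tan(π/4 + φ/2) = 6378137 × 0.638063243 = 4069654.781 m.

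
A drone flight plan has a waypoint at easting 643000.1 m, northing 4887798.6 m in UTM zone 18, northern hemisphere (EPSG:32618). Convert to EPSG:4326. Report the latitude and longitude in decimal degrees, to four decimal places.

lat 44.1294°, lon -73.2125°

Zone 18N: λ₀ = -75°, k₀ = 0.9996, false easting 500000 m.
Meridian distance M = (N − FN)/k₀ = 4889754.5 m.
Inverse transverse Mercator on WGS84 gives φ = 44.12940011°, λ = -73.21250034°.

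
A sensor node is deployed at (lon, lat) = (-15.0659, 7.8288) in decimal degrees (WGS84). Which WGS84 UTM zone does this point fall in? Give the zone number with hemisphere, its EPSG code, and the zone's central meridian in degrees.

UTM zone = ⌊(λ + 180)/6⌋ + 1; -15.0659° ∈ [-18°, -12°) → zone 28.
Hemisphere: N (φ ≥ 0).
Central meridian λ₀ = 6×28 − 183 = -15°.
EPSG code: 32628.

Zone 28N (EPSG:32628), central meridian -15°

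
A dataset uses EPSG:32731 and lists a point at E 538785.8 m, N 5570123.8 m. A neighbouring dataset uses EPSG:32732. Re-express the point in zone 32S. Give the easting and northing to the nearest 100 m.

E 26600 m, N 5555500 m

UTM 31S → geographic: φ = -40.01820031°, λ = 3.45450056°.
UTM 32S (λ₀ = 9°) forward: E = 26634.853 m, N = 5555467.045 m.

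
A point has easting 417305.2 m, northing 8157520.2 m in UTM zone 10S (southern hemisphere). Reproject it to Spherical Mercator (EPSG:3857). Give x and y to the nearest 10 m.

x -13778630 m, y -1881680 m

Unproject from UTM 10S (λ₀ = -123°) → φ = -16.66340038°, λ = -123.77550011°.
Web Mercator (R = 6378137 m): x = -13778625.644 m, y = -1881677.788 m.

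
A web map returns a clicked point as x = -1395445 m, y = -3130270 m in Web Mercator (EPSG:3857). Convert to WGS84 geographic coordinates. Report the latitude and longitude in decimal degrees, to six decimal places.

lat -27.054400°, lon -12.535496°

R = 6378137 m. λ = x/R = -12.53549572°.
φ = 2·arctan(exp(y/R)) − 90° = 2·arctan(0.61215) − 90° = -27.05440035°.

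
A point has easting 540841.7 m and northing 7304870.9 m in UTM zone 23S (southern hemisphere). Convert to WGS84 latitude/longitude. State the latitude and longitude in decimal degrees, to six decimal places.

Zone 23S: λ₀ = -45°, k₀ = 0.9996, false easting 500000 m, false northing 10000000 m.
Meridian distance M = (N − FN)/k₀ = -2696207.6 m.
Inverse transverse Mercator on WGS84 gives φ = -24.36889992°, λ = -44.59729970°.

lat -24.368900°, lon -44.597300°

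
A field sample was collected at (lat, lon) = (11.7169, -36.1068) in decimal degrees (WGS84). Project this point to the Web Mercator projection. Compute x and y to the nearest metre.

x -4019391 m, y 1313507 m

Web Mercator is spherical with R = a = 6378137 m.
x = R·λ = 6378137 × -0.630182542 = -4019390.590 m.
y = R·ln tan(π/4 + φ/2) = 6378137 × 0.205938910 = 1313506.583 m.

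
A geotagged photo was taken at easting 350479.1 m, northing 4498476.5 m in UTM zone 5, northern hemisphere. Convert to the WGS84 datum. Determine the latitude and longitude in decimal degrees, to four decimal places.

lat 40.6236°, lon -154.7678°

Zone 5N: λ₀ = -153°, k₀ = 0.9996, false easting 500000 m.
Meridian distance M = (N − FN)/k₀ = 4500276.6 m.
Inverse transverse Mercator on WGS84 gives φ = 40.62359956°, λ = -154.76779989°.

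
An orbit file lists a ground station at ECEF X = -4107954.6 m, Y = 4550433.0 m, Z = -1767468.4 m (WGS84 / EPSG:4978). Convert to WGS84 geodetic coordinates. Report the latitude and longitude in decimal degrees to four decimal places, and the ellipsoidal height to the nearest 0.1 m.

λ = atan2(Y, X) = 132.07450042°; p = √(X²+Y²) = 6130394.1 m.
Bowring's method on WGS84 (a = 6378137 m, b = 6356752.314 m) gives φ = -16.18560003°, h = 3611.808 m.

lat -16.1856°, lon 132.0745°, h 3611.8 m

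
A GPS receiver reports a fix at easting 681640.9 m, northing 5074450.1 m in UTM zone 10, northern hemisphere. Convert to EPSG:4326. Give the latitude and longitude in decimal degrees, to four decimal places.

lat 45.7997°, lon -120.6626°

Zone 10N: λ₀ = -123°, k₀ = 0.9996, false easting 500000 m.
Meridian distance M = (N − FN)/k₀ = 5076480.7 m.
Inverse transverse Mercator on WGS84 gives φ = 45.79970012°, λ = -120.66260020°.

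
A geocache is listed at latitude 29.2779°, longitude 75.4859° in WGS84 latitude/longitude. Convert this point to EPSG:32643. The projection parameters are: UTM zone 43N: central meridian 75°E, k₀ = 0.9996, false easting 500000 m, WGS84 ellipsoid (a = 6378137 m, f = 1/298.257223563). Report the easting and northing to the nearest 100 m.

E 547200 m, N 3238900 m

Zone 43 central meridian λ₀ = 6×43 − 183 = 75°; Δλ = +0.4859°.
Transverse Mercator on WGS84 with k₀ = 0.9996 gives E = 547199.781 m, N = 3238873.072 m.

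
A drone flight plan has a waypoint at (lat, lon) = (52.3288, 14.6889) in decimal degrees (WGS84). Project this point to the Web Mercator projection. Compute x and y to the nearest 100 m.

Web Mercator is spherical with R = a = 6378137 m.
x = R·λ = 6378137 × 0.256369668 = 1635160.868 m.
y = R·ln tan(π/4 + φ/2) = 6378137 × 1.075517264 = 6859796.454 m.

x 1635200 m, y 6859800 m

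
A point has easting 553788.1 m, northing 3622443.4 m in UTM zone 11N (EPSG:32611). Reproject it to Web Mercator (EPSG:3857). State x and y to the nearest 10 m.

x -12960470 m, y 3860650 m

Unproject from UTM 11N (λ₀ = -117°) → φ = 32.73850024°, λ = -116.42589949°.
Web Mercator (R = 6378137 m): x = -12960471.846 m, y = 3860645.460 m.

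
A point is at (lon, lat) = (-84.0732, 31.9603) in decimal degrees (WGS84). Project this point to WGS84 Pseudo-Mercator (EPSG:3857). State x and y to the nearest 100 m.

Web Mercator is spherical with R = a = 6378137 m.
x = R·λ = 6378137 × -1.467354153 = -9358985.813 m.
y = R·ln tan(π/4 + φ/2) = 6378137 × 0.589216022 = 3758100.513 m.

x -9359000 m, y 3758100 m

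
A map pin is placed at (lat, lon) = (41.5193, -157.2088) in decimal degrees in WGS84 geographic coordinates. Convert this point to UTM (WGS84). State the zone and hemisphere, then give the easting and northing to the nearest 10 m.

Zone 4N: E 649460 m, N 4597960 m

Longitude -157.2088° lies in the 6° band [-162°, -156°), giving zone 4; latitude is north of the equator, so 4N.
Zone 4 central meridian λ₀ = 6×4 − 183 = -159°; Δλ = +1.7912°.
Transverse Mercator on WGS84 with k₀ = 0.9996 gives E = 649457.119 m, N = 4597955.760 m.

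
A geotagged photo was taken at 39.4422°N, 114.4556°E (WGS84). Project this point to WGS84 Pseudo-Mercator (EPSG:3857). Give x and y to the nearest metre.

x 12741139 m, y 4785212 m

Web Mercator is spherical with R = a = 6378137 m.
x = R·λ = 6378137 × 1.997627067 = 12741139.110 m.
y = R·ln tan(π/4 + φ/2) = 6378137 × 0.750252358 = 4785212.326 m.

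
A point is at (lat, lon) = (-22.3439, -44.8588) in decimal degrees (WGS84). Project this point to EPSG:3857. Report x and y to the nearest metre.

x -4993659 m, y -2552865 m

Web Mercator is spherical with R = a = 6378137 m.
x = R·λ = 6378137 × -0.782933758 = -4993658.774 m.
y = R·ln tan(π/4 + φ/2) = 6378137 × -0.400252445 = -2552864.929 m.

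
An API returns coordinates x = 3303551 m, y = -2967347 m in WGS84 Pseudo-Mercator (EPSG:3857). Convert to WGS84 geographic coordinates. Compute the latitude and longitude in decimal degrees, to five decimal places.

lat -25.74350°, lon 29.67630°

R = 6378137 m. λ = x/R = 29.67630355°.
φ = 2·arctan(exp(y/R)) − 90° = 2·arctan(0.62799) − 90° = -25.74350124°.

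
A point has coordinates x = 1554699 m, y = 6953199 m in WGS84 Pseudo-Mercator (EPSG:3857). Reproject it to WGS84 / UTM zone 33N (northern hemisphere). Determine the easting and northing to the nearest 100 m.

E 430400 m, N 5854800 m

Web Mercator inverse (R = 6378137 m) → φ = 52.83860047°, λ = 13.96609874°.
UTM 33N forward: E = 430357.052 m, N = 5854817.188 m.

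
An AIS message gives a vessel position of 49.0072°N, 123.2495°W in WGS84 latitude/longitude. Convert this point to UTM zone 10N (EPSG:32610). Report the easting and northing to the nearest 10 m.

E 481750 m, N 5428290 m

Zone 10 central meridian λ₀ = 6×10 − 183 = -123°; Δλ = -0.2495°.
Transverse Mercator on WGS84 with k₀ = 0.9996 gives E = 481753.579 m, N = 5428286.158 m.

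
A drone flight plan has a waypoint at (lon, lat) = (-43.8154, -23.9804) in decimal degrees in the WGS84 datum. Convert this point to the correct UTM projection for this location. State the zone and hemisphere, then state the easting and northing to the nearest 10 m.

Zone 23S: E 620510 m, N 7347440 m

Longitude -43.8154° lies in the 6° band [-48°, -42°), giving zone 23; latitude is south of the equator, so 23S.
Zone 23 central meridian λ₀ = 6×23 − 183 = -45°; Δλ = +1.1846°.
Transverse Mercator on WGS84 with k₀ = 0.9996 gives E = 620510.969 m, N = 7347437.083 m.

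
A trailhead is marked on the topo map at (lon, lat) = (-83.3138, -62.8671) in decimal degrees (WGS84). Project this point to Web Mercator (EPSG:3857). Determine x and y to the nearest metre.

x -9274450 m, y -9067737 m

Web Mercator is spherical with R = a = 6378137 m.
x = R·λ = 6378137 × -1.454100122 = -9274449.792 m.
y = R·ln tan(π/4 + φ/2) = 6378137 × -1.421690605 = -9067737.450 m.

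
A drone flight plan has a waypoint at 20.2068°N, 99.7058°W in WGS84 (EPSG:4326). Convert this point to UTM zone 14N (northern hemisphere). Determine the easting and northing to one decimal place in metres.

E 426265.1 m, N 2234522.9 m

Zone 14 central meridian λ₀ = 6×14 − 183 = -99°; Δλ = -0.7058°.
Transverse Mercator on WGS84 with k₀ = 0.9996 gives E = 426265.096 m, N = 2234522.939 m.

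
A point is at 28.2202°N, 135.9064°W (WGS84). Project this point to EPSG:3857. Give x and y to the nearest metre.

Web Mercator is spherical with R = a = 6378137 m.
x = R·λ = 6378137 × -2.372014155 = -15129031.244 m.
y = R·ln tan(π/4 + φ/2) = 6378137 × 0.513749461 = 3276764.445 m.

x -15129031 m, y 3276764 m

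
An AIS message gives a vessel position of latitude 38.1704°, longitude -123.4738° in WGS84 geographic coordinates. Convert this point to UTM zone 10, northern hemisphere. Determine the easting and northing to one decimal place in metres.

E 458498.0 m, N 4224827.6 m

Zone 10 central meridian λ₀ = 6×10 − 183 = -123°; Δλ = -0.4738°.
Transverse Mercator on WGS84 with k₀ = 0.9996 gives E = 458497.952 m, N = 4224827.578 m.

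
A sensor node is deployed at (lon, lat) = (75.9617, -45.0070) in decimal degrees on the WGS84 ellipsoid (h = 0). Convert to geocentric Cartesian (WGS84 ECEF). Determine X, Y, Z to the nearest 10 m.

X 1095700 m, Y 4382130 m, Z -4487900 m

WGS84: a = 6378137 m, e² = 0.006694380; N(φ) = a/√(1−e²sin²φ) = 6388840.912 m.
X = (N+h)·cosφ·cosλ = 1095700.596 m; Y = (N+h)·cosφ·sinλ = 4382133.901 m; Z = (N(1−e²)+h)·sinφ = -4487898.450 m.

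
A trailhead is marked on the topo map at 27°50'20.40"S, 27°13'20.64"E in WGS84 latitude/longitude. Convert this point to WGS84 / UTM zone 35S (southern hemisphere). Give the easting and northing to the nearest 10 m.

Zone 35 central meridian λ₀ = 6×35 − 183 = 27°; Δλ = +0.2224°.
Transverse Mercator on WGS84 with k₀ = 0.9996 gives E = 521899.375 m, N = 6920612.367 m.

E 521900 m, N 6920610 m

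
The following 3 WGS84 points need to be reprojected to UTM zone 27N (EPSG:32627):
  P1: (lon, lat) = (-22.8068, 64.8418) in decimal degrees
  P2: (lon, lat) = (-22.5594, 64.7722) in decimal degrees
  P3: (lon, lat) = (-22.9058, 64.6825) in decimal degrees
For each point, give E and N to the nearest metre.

UTM zone 27N: λ₀ = -21°, k₀ = 0.9996.
P1 (64.8418°, -22.8068°) → (414302.847, 7192046.866) m.
P2 (64.7722°, -22.5594°) → (425844.089, 7183980.079) m.
P3 (64.6825°, -22.9058°) → (409074.166, 7174437.735) m.

P1: E 414303 m, N 7192047 m; P2: E 425844 m, N 7183980 m; P3: E 409074 m, N 7174438 m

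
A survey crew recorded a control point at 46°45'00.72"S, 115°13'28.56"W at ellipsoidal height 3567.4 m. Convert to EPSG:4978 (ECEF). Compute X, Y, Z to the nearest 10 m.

WGS84: a = 6378137 m, e² = 0.006694380; N(φ) = a/√(1−e²sin²φ) = 6389493.409 m.
X = (N+h)·cosφ·cosλ = -1866785.286 m; Y = (N+h)·cosφ·sinλ = -3962703.522 m; Z = (N(1−e²)+h)·sinφ = -4625379.971 m.

X -1866790 m, Y -3962700 m, Z -4625380 m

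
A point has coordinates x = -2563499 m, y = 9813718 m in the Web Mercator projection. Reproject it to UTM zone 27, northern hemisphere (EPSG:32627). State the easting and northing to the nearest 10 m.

Web Mercator inverse (R = 6378137 m) → φ = 65.76829942°, λ = -23.02830333°.
UTM 27N forward: E = 407120.691 m, N = 7295583.787 m.

E 407120 m, N 7295580 m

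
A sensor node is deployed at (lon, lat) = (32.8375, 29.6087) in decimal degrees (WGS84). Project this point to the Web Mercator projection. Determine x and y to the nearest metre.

x 3655454 m, y 3453350 m

Web Mercator is spherical with R = a = 6378137 m.
x = R·λ = 6378137 × 0.573122493 = 3655453.779 m.
y = R·ln tan(π/4 + φ/2) = 6378137 × 0.541435593 = 3453350.390 m.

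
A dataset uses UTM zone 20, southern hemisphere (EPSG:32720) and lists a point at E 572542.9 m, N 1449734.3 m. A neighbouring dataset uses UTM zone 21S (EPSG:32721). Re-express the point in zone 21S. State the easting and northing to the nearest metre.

UTM 20S → geographic: φ = -77.01529973°, λ = -60.10670089°.
UTM 21S (λ₀ = -57°) forward: E = 422111.089 m, N = 1449461.291 m.

E 422111 m, N 1449461 m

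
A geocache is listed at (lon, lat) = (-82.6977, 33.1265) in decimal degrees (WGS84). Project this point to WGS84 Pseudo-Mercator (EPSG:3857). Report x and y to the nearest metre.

Web Mercator is spherical with R = a = 6378137 m.
x = R·λ = 6378137 × -1.443347149 = -9205865.854 m.
y = R·ln tan(π/4 + φ/2) = 6378137 × 0.613361987 = 3912106.785 m.

x -9205866 m, y 3912107 m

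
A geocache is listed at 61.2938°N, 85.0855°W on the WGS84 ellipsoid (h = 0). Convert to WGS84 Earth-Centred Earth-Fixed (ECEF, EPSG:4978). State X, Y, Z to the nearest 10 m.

X 263130 m, Y -3060160 m, Z 5571140 m

WGS84: a = 6378137 m, e² = 0.006694380; N(φ) = a/√(1−e²sin²φ) = 6394624.245 m.
X = (N+h)·cosφ·cosλ = 263128.753 m; Y = (N+h)·cosφ·sinλ = -3060164.003 m; Z = (N(1−e²)+h)·sinφ = 5571141.107 m.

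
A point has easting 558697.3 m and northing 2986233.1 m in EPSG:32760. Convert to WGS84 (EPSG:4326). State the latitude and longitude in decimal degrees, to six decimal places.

Zone 60S: λ₀ = 177°, k₀ = 0.9996, false easting 500000 m, false northing 10000000 m.
Meridian distance M = (N − FN)/k₀ = -7016573.5 m.
Inverse transverse Mercator on WGS84 gives φ = -63.24809984°, λ = 178.16880014°.

lat -63.248100°, lon 178.168800°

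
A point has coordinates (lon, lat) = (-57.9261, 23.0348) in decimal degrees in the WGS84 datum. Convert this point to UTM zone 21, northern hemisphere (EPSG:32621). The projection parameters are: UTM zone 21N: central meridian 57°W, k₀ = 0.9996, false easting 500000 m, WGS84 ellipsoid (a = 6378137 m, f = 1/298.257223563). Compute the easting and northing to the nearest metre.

E 405113 m, N 2547672 m

Zone 21 central meridian λ₀ = 6×21 − 183 = -57°; Δλ = -0.9261°.
Transverse Mercator on WGS84 with k₀ = 0.9996 gives E = 405113.319 m, N = 2547672.201 m.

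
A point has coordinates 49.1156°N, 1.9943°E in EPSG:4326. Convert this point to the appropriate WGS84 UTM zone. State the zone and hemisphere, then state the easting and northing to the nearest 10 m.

Longitude 1.9943° lies in the 6° band [0°, 6°), giving zone 31; latitude is north of the equator, so 31N.
Zone 31 central meridian λ₀ = 6×31 − 183 = 3°; Δλ = -1.0057°.
Transverse Mercator on WGS84 with k₀ = 0.9996 gives E = 426611.485 m, N = 5440793.587 m.

Zone 31N: E 426610 m, N 5440790 m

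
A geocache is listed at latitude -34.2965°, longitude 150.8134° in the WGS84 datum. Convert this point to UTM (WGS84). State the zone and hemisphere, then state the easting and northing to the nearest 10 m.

Zone 56S: E 298760 m, N 6202800 m

Longitude 150.8134° lies in the 6° band [150°, 156°), giving zone 56; latitude is south of the equator, so 56S.
Zone 56 central meridian λ₀ = 6×56 − 183 = 153°; Δλ = -2.1866°.
Transverse Mercator on WGS84 with k₀ = 0.9996 gives E = 298758.541 m, N = 6202803.508 m.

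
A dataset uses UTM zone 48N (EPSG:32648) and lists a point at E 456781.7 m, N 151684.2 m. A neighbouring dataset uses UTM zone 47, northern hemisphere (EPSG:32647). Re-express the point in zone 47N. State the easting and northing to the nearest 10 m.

E 1125250 m, N 152420 m

UTM 48N → geographic: φ = 1.37230016°, λ = 104.61150036°.
UTM 47N (λ₀ = 99°) forward: E = 1125247.574 m, N = 152415.751 m.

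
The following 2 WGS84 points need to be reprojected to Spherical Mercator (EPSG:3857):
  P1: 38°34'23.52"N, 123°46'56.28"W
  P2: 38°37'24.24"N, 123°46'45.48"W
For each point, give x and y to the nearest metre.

Web Mercator: x = R·λ, y = R·ln tan(π/4+φ/2), R = 6378137 m.
P1 (38.5732°, -123.7823°) → (-13779382.605, 4660719.224) m.
P2 (38.6234°, -123.7793°) → (-13779048.647, 4667869.525) m.

P1: x -13779383 m, y 4660719 m; P2: x -13779049 m, y 4667870 m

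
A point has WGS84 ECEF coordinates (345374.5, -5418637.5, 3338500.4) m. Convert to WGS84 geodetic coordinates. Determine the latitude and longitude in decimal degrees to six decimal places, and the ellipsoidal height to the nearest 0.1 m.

lat 31.757900°, lon -86.353000°, h 1643.3 m

λ = atan2(Y, X) = -86.35300037°; p = √(X²+Y²) = 5429633.1 m.
Bowring's method on WGS84 (a = 6378137 m, b = 6356752.314 m) gives φ = 31.75790029°, h = 1643.324 m.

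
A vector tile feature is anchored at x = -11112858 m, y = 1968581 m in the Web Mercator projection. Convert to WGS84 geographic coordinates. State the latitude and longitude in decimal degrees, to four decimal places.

lat 17.4098°, lon -99.8285°

R = 6378137 m. λ = x/R = -99.82850192°.
φ = 2·arctan(exp(y/R)) − 90° = 2·arctan(1.36158) − 90° = 17.40980165°.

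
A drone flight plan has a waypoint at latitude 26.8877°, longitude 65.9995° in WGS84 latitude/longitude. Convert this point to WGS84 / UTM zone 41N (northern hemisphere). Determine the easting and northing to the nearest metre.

Zone 41 central meridian λ₀ = 6×41 − 183 = 63°; Δλ = +2.9995°.
Transverse Mercator on WGS84 with k₀ = 0.9996 gives E = 797972.001 m, N = 2977526.508 m.

E 797972 m, N 2977527 m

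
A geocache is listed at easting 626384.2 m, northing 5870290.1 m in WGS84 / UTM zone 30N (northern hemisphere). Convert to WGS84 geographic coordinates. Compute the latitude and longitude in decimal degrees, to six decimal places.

lat 52.967300°, lon -1.118100°

Zone 30N: λ₀ = -3°, k₀ = 0.9996, false easting 500000 m.
Meridian distance M = (N − FN)/k₀ = 5872639.2 m.
Inverse transverse Mercator on WGS84 gives φ = 52.96730001°, λ = -1.11809977°.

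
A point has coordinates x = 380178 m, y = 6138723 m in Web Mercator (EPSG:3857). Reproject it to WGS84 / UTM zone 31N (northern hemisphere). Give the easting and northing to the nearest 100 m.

E 530900 m, N 5337600 m

Web Mercator inverse (R = 6378137 m) → φ = 48.19120088°, λ = 3.41519708°.
UTM 31N forward: E = 530857.189 m, N = 5337635.100 m.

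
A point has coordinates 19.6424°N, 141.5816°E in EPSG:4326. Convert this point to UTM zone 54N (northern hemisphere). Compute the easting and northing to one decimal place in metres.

Zone 54 central meridian λ₀ = 6×54 − 183 = 141°; Δλ = +0.5816°.
Transverse Mercator on WGS84 with k₀ = 0.9996 gives E = 560975.421 m, N = 2172014.115 m.

E 560975.4 m, N 2172014.1 m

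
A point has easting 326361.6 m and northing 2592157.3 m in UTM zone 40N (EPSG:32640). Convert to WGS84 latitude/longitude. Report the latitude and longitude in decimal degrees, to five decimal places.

lat 23.43010°, lon 55.30040°

Zone 40N: λ₀ = 57°, k₀ = 0.9996, false easting 500000 m.
Meridian distance M = (N − FN)/k₀ = 2593194.6 m.
Inverse transverse Mercator on WGS84 gives φ = 23.43010039°, λ = 55.30040000°.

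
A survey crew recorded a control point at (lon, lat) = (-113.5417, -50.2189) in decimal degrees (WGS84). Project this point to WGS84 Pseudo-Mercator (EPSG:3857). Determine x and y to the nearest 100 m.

x -12639400 m, y -6484300 m

Web Mercator is spherical with R = a = 6378137 m.
x = R·λ = 6378137 × -1.981676503 = -12639404.228 m.
y = R·ln tan(π/4 + φ/2) = 6378137 × -1.016640459 = -6484272.124 m.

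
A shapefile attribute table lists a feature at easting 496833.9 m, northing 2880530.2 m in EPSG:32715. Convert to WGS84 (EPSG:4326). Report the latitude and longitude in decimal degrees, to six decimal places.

lat -64.201500°, lon -93.065200°

Zone 15S: λ₀ = -93°, k₀ = 0.9996, false easting 500000 m, false northing 10000000 m.
Meridian distance M = (N − FN)/k₀ = -7122318.7 m.
Inverse transverse Mercator on WGS84 gives φ = -64.20150002°, λ = -93.06520025°.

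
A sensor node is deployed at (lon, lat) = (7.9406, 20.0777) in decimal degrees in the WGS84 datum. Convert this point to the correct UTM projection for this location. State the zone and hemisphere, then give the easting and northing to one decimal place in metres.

Zone 32N: E 389230.8 m, N 2220431.2 m

Longitude 7.9406° lies in the 6° band [6°, 12°), giving zone 32; latitude is north of the equator, so 32N.
Zone 32 central meridian λ₀ = 6×32 − 183 = 9°; Δλ = -1.0594°.
Transverse Mercator on WGS84 with k₀ = 0.9996 gives E = 389230.842 m, N = 2220431.210 m.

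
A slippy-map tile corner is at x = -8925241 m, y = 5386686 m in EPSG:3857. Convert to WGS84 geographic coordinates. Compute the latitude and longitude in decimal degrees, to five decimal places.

lat 43.48890°, lon -80.17680°

R = 6378137 m. λ = x/R = -80.17680405°.
φ = 2·arctan(exp(y/R)) − 90° = 2·arctan(2.32694) − 90° = 43.48890020°.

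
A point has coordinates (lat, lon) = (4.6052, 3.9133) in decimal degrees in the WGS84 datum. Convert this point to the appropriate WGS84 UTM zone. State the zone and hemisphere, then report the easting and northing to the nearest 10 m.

Longitude 3.9133° lies in the 6° band [0°, 6°), giving zone 31; latitude is north of the equator, so 31N.
Zone 31 central meridian λ₀ = 6×31 − 183 = 3°; Δλ = +0.9133°.
Transverse Mercator on WGS84 with k₀ = 0.9996 gives E = 601305.779 m, N = 509088.792 m.

Zone 31N: E 601310 m, N 509090 m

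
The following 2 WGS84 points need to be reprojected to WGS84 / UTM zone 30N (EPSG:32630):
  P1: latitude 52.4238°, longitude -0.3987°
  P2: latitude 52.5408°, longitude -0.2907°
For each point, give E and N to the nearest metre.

P1: E 676874 m, N 5811359 m; P2: E 683728 m, N 5824640 m

UTM zone 30N: λ₀ = -3°, k₀ = 0.9996.
P1 (52.4238°, -0.3987°) → (676873.831, 5811359.292) m.
P2 (52.5408°, -0.2907°) → (683727.523, 5824639.544) m.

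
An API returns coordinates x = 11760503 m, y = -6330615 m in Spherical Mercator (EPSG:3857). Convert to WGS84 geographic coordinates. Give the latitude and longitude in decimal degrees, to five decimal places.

R = 6378137 m. λ = x/R = 105.64639594°.
φ = 2·arctan(exp(y/R)) − 90° = 2·arctan(0.37063) − 90° = -49.32749941°.

lat -49.32750°, lon 105.64640°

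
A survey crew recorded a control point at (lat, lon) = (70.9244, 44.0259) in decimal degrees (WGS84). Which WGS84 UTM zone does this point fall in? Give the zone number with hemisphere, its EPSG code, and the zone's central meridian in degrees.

Zone 38N (EPSG:32638), central meridian 45°

UTM zone = ⌊(λ + 180)/6⌋ + 1; 44.0259° ∈ [42°, 48°) → zone 38.
Hemisphere: N (φ ≥ 0).
Central meridian λ₀ = 6×38 − 183 = 45°.
EPSG code: 32638.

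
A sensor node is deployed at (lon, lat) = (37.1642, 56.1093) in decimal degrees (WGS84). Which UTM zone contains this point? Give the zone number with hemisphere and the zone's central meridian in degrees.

Zone 37N, central meridian 39°

UTM zone = ⌊(λ + 180)/6⌋ + 1; 37.1642° ∈ [36°, 42°) → zone 37.
Hemisphere: N (φ ≥ 0).
Central meridian λ₀ = 6×37 − 183 = 39°.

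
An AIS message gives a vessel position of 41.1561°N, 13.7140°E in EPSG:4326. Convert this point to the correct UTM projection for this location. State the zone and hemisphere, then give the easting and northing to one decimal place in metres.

Zone 33N: E 392099.8 m, N 4556882.9 m

Longitude 13.7140° lies in the 6° band [12°, 18°), giving zone 33; latitude is north of the equator, so 33N.
Zone 33 central meridian λ₀ = 6×33 − 183 = 15°; Δλ = -1.2860°.
Transverse Mercator on WGS84 with k₀ = 0.9996 gives E = 392099.770 m, N = 4556882.863 m.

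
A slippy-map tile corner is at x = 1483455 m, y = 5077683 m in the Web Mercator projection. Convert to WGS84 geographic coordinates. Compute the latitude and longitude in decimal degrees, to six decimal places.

R = 6378137 m. λ = x/R = 13.32610300°.
φ = 2·arctan(exp(y/R)) − 90° = 2·arctan(2.21689) − 90° = 41.44150306°.

lat 41.441503°, lon 13.326103°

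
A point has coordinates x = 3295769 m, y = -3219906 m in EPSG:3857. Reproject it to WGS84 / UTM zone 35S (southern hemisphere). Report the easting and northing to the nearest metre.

Web Mercator inverse (R = 6378137 m) → φ = -27.76919818°, λ = 29.60639666°.
UTM 35S forward: E = 756861.922 m, N = 6925641.067 m.

E 756862 m, N 6925641 m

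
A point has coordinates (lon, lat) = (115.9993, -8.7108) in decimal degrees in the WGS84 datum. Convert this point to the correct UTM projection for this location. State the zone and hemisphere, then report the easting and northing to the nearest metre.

Zone 50S: E 389918 m, N 9036975 m

Longitude 115.9993° lies in the 6° band [114°, 120°), giving zone 50; latitude is south of the equator, so 50S.
Zone 50 central meridian λ₀ = 6×50 − 183 = 117°; Δλ = -1.0007°.
Transverse Mercator on WGS84 with k₀ = 0.9996 gives E = 389917.733 m, N = 9036975.120 m.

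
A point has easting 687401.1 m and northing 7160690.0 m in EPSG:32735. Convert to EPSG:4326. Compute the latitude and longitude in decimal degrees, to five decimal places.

lat -25.65960°, lon 28.86700°

Zone 35S: λ₀ = 27°, k₀ = 0.9996, false easting 500000 m, false northing 10000000 m.
Meridian distance M = (N − FN)/k₀ = -2840446.2 m.
Inverse transverse Mercator on WGS84 gives φ = -25.65959982°, λ = 28.86700033°.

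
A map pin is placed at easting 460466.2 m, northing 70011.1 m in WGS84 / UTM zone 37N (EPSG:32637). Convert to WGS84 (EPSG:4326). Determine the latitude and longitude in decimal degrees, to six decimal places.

Zone 37N: λ₀ = 39°, k₀ = 0.9996, false easting 500000 m.
Meridian distance M = (N − FN)/k₀ = 70039.1 m.
Inverse transverse Mercator on WGS84 gives φ = 0.63339987°, λ = 38.64470045°.

lat 0.633400°, lon 38.644700°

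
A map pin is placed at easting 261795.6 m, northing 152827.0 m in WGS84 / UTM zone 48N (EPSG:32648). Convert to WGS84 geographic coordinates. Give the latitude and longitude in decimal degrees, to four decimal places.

lat 1.3817°, lon 102.8592°

Zone 48N: λ₀ = 105°, k₀ = 0.9996, false easting 500000 m.
Meridian distance M = (N − FN)/k₀ = 152888.2 m.
Inverse transverse Mercator on WGS84 gives φ = 1.38169995°, λ = 102.85919983°.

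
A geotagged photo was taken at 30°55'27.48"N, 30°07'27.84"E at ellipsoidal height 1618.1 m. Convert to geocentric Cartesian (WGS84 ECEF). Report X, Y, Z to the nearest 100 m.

WGS84: a = 6378137 m, e² = 0.006694380; N(φ) = a/√(1−e²sin²φ) = 6383782.682 m.
X = (N+h)·cosφ·cosλ = 4737867.093 m; Y = (N+h)·cosφ·sinλ = 2749141.821 m; Z = (N(1−e²)+h)·sinφ = 3259528.206 m.

X 4737900 m, Y 2749100 m, Z 3259500 m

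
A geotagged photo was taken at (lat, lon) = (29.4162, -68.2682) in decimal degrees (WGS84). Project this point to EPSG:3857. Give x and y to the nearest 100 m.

Web Mercator is spherical with R = a = 6378137 m.
x = R·λ = 6378137 × -1.191504864 = -7599581.261 m.
y = R·ln tan(π/4 + φ/2) = 6378137 × 0.537574902 = 3428726.373 m.

x -7599600 m, y 3428700 m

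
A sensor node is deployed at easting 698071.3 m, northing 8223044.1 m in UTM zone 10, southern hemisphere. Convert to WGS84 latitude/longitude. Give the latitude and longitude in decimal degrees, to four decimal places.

Zone 10S: λ₀ = -123°, k₀ = 0.9996, false easting 500000 m, false northing 10000000 m.
Meridian distance M = (N − FN)/k₀ = -1777667.0 m.
Inverse transverse Mercator on WGS84 gives φ = -16.06450012°, λ = -121.14840011°.

lat -16.0645°, lon -121.1484°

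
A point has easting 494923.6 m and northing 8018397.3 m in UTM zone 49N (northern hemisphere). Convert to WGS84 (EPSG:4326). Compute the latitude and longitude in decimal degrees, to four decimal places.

Zone 49N: λ₀ = 111°, k₀ = 0.9996, false easting 500000 m.
Meridian distance M = (N − FN)/k₀ = 8021605.9 m.
Inverse transverse Mercator on WGS84 gives φ = 72.26409961°, λ = 110.85069875°.

lat 72.2641°, lon 110.8507°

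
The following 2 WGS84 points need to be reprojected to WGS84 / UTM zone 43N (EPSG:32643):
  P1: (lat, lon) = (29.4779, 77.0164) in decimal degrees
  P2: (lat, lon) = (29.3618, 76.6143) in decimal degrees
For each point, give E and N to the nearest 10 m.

P1: E 695510 m, N 3262630 m; P2: E 656690 m, N 3249150 m

UTM zone 43N: λ₀ = 75°, k₀ = 0.9996.
P1 (29.4779°, 77.0164°) → (695507.995, 3262628.075) m.
P2 (29.3618°, 76.6143°) → (656692.894, 3249153.559) m.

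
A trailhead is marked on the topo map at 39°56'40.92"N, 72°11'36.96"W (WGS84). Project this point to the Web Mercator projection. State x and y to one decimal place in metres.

Web Mercator is spherical with R = a = 6378137 m.
x = R·λ = 6378137 × -1.260016019 = -8036554.791 m.
y = R·ln tan(π/4 + φ/2) = 6378137 × 0.761650226 = 4857909.485 m.

x -8036554.8 m, y 4857909.5 m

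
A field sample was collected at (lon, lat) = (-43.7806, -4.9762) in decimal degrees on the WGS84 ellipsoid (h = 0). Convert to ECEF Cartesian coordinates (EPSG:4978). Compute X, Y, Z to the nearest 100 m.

X 4587700 m, Y -4396500 m, Z -549600 m

WGS84: a = 6378137 m, e² = 0.006694380; N(φ) = a/√(1−e²sin²φ) = 6378297.638 m.
X = (N+h)·cosφ·cosλ = 4587738.627 m; Y = (N+h)·cosφ·sinλ = -4396502.243 m; Z = (N(1−e²)+h)·sinφ = -549562.060 m.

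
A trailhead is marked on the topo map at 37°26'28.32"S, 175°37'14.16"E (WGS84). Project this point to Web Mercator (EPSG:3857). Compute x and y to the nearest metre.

Web Mercator is spherical with R = a = 6378137 m.
x = R·λ = 6378137 × 3.065157704 = 19549995.765 m.
y = R·ln tan(π/4 + φ/2) = 6378137 × -0.705658111 = -4500784.108 m.

x 19549996 m, y -4500784 m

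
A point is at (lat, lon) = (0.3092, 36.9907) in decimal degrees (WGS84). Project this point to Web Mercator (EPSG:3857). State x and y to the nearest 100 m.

x 4117800 m, y 34400 m

Web Mercator is spherical with R = a = 6378137 m.
x = R·λ = 6378137 × 0.645609508 = 4117785.888 m.
y = R·ln tan(π/4 + φ/2) = 6378137 × 0.005396584 = 34420.154 m.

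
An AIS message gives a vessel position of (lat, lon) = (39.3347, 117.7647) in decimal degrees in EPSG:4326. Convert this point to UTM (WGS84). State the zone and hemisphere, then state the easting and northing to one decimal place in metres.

Zone 50N: E 565904.0 m, N 4354198.4 m

Longitude 117.7647° lies in the 6° band [114°, 120°), giving zone 50; latitude is north of the equator, so 50N.
Zone 50 central meridian λ₀ = 6×50 − 183 = 117°; Δλ = +0.7647°.
Transverse Mercator on WGS84 with k₀ = 0.9996 gives E = 565904.005 m, N = 4354198.444 m.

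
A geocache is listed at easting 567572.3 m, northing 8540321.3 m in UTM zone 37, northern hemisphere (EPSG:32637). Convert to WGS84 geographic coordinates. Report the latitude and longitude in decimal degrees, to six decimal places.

lat 76.928400°, lon 41.677302°

Zone 37N: λ₀ = 39°, k₀ = 0.9996, false easting 500000 m.
Meridian distance M = (N − FN)/k₀ = 8543738.8 m.
Inverse transverse Mercator on WGS84 gives φ = 76.92839970°, λ = 41.67730158°.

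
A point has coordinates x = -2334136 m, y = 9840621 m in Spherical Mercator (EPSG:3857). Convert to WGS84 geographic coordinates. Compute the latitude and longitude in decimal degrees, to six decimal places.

R = 6378137 m. λ = x/R = -20.96790044°.
φ = 2·arctan(exp(y/R)) − 90° = 2·arctan(4.67799) − 90° = 65.86729845°.

lat 65.867298°, lon -20.967900°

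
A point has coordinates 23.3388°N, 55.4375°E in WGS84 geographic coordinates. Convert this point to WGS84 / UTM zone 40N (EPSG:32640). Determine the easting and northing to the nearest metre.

Zone 40 central meridian λ₀ = 6×40 − 183 = 57°; Δλ = -1.5625°.
Transverse Mercator on WGS84 with k₀ = 0.9996 gives E = 340261.362 m, N = 2581888.667 m.

E 340261 m, N 2581889 m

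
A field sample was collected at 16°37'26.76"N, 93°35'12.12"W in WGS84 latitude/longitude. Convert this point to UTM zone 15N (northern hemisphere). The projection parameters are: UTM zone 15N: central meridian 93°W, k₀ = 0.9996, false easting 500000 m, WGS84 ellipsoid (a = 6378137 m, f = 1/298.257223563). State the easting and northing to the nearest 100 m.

E 437400 m, N 1838100 m

Zone 15 central meridian λ₀ = 6×15 − 183 = -93°; Δλ = -0.5867°.
Transverse Mercator on WGS84 with k₀ = 0.9996 gives E = 437425.676 m, N = 1838063.523 m.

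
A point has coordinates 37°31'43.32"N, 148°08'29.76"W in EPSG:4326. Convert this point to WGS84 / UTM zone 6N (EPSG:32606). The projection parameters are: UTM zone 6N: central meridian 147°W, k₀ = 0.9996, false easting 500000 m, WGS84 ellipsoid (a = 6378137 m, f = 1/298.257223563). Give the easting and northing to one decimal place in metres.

Zone 6 central meridian λ₀ = 6×6 − 183 = -147°; Δλ = -1.1416°.
Transverse Mercator on WGS84 with k₀ = 0.9996 gives E = 399130.786 m, N = 4154137.589 m.

E 399130.8 m, N 4154137.6 m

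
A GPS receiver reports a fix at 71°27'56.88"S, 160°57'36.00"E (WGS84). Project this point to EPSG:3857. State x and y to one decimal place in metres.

x 17917985.2 m, y -11563452.4 m

Web Mercator is spherical with R = a = 6378137 m.
x = R·λ = 6378137 × 2.809281964 = 17917985.238 m.
y = R·ln tan(π/4 + φ/2) = 6378137 × -1.812982755 = -11563452.387 m.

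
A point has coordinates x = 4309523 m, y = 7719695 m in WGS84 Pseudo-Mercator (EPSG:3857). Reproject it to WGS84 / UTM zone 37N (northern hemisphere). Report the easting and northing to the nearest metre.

E 482479 m, N 6295349 m

Web Mercator inverse (R = 6378137 m) → φ = 56.80169796°, λ = 38.71310378°.
UTM 37N forward: E = 482479.100 m, N = 6295348.922 m.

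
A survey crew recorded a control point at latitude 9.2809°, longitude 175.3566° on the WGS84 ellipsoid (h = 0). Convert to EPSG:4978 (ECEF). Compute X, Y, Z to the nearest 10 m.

X -6274530 m, Y 509620 m, Z 1021840 m

WGS84: a = 6378137 m, e² = 0.006694380; N(φ) = a/√(1−e²sin²φ) = 6378692.347 m.
X = (N+h)·cosφ·cosλ = -6274530.485 m; Y = (N+h)·cosφ·sinλ = 509620.582 m; Z = (N(1−e²)+h)·sinφ = 1021835.902 m.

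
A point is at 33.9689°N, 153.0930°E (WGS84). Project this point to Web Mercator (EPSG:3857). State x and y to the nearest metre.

x 17042235 m, y 4024627 m

Web Mercator is spherical with R = a = 6378137 m.
x = R·λ = 6378137 × 2.671976912 = 17042234.804 m.
y = R·ln tan(π/4 + φ/2) = 6378137 × 0.631003508 = 4024626.820 m.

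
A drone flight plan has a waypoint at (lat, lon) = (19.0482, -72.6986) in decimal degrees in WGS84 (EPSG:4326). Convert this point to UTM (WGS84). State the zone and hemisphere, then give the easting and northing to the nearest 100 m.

Longitude -72.6986° lies in the 6° band [-78°, -72°), giving zone 18; latitude is north of the equator, so 18N.
Zone 18 central meridian λ₀ = 6×18 − 183 = -75°; Δλ = +2.3014°.
Transverse Mercator on WGS84 with k₀ = 0.9996 gives E = 742203.879 m, N = 2107748.823 m.

Zone 18N: E 742200 m, N 2107700 m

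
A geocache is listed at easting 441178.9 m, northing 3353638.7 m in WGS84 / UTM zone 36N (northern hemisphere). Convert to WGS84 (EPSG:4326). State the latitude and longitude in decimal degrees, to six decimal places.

lat 30.313100°, lon 32.388200°

Zone 36N: λ₀ = 33°, k₀ = 0.9996, false easting 500000 m.
Meridian distance M = (N − FN)/k₀ = 3354980.7 m.
Inverse transverse Mercator on WGS84 gives φ = 30.31309995°, λ = 32.38820038°.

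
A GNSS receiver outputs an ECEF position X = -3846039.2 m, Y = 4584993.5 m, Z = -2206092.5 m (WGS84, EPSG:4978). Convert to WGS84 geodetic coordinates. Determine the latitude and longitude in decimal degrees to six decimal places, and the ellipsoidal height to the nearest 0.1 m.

λ = atan2(Y, X) = 129.99099988°; p = √(X²+Y²) = 5984495.2 m.
Bowring's method on WGS84 (a = 6378137 m, b = 6356752.314 m) gives φ = -20.36080037°, h = 2600.705 m.

lat -20.360800°, lon 129.991000°, h 2600.7 m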